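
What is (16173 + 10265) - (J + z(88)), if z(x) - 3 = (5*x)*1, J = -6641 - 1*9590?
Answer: 42226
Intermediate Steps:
J = -16231 (J = -6641 - 9590 = -16231)
z(x) = 3 + 5*x (z(x) = 3 + (5*x)*1 = 3 + 5*x)
(16173 + 10265) - (J + z(88)) = (16173 + 10265) - (-16231 + (3 + 5*88)) = 26438 - (-16231 + (3 + 440)) = 26438 - (-16231 + 443) = 26438 - 1*(-15788) = 26438 + 15788 = 42226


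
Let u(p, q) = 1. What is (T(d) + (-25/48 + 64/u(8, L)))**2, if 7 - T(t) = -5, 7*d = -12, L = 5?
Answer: 13126129/2304 ≈ 5697.1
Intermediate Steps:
d = -12/7 (d = (1/7)*(-12) = -12/7 ≈ -1.7143)
T(t) = 12 (T(t) = 7 - 1*(-5) = 7 + 5 = 12)
(T(d) + (-25/48 + 64/u(8, L)))**2 = (12 + (-25/48 + 64/1))**2 = (12 + (-25*1/48 + 64*1))**2 = (12 + (-25/48 + 64))**2 = (12 + 3047/48)**2 = (3623/48)**2 = 13126129/2304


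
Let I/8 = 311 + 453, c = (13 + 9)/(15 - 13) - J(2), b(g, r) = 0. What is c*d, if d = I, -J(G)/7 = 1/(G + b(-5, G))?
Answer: 88624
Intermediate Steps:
J(G) = -7/G (J(G) = -7/(G + 0) = -7/G)
c = 29/2 (c = (13 + 9)/(15 - 13) - (-7)/2 = 22/2 - (-7)/2 = 22*(½) - 1*(-7/2) = 11 + 7/2 = 29/2 ≈ 14.500)
I = 6112 (I = 8*(311 + 453) = 8*764 = 6112)
d = 6112
c*d = (29/2)*6112 = 88624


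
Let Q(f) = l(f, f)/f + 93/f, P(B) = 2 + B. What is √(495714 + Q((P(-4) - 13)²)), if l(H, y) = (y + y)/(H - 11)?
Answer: √1276972745682/1605 ≈ 704.07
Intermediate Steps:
l(H, y) = 2*y/(-11 + H) (l(H, y) = (2*y)/(-11 + H) = 2*y/(-11 + H))
Q(f) = 2/(-11 + f) + 93/f (Q(f) = (2*f/(-11 + f))/f + 93/f = 2/(-11 + f) + 93/f)
√(495714 + Q((P(-4) - 13)²)) = √(495714 + (-1023 + 95*((2 - 4) - 13)²)/((((2 - 4) - 13)²)*(-11 + ((2 - 4) - 13)²))) = √(495714 + (-1023 + 95*(-2 - 13)²)/(((-2 - 13)²)*(-11 + (-2 - 13)²))) = √(495714 + (-1023 + 95*(-15)²)/(((-15)²)*(-11 + (-15)²))) = √(495714 + (-1023 + 95*225)/(225*(-11 + 225))) = √(495714 + (1/225)*(-1023 + 21375)/214) = √(495714 + (1/225)*(1/214)*20352) = √(495714 + 3392/8025) = √(3978108242/8025) = √1276972745682/1605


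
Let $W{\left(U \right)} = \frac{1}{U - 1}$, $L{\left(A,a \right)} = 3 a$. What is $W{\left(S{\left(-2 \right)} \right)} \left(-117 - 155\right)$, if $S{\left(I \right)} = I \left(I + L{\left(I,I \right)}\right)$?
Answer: $- \frac{272}{15} \approx -18.133$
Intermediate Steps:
$S{\left(I \right)} = 4 I^{2}$ ($S{\left(I \right)} = I \left(I + 3 I\right) = I 4 I = 4 I^{2}$)
$W{\left(U \right)} = \frac{1}{-1 + U}$
$W{\left(S{\left(-2 \right)} \right)} \left(-117 - 155\right) = \frac{-117 - 155}{-1 + 4 \left(-2\right)^{2}} = \frac{1}{-1 + 4 \cdot 4} \left(-272\right) = \frac{1}{-1 + 16} \left(-272\right) = \frac{1}{15} \left(-272\right) = - \frac{272}{15}$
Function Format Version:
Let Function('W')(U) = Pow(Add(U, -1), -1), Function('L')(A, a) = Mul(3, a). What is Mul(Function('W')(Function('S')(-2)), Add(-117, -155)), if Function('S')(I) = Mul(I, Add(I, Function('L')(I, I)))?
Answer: Rational(-272, 15) ≈ -18.133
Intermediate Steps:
Function('S')(I) = Mul(4, Pow(I, 2)) (Function('S')(I) = Mul(I, Add(I, Mul(3, I))) = Mul(I, Mul(4, I)) = Mul(4, Pow(I, 2)))
Function('W')(U) = Pow(Add(-1, U), -1)
Mul(Function('W')(Function('S')(-2)), Add(-117, -155)) = Mul(Pow(Add(-1, Mul(4, Pow(-2, 2))), -1), Add(-117, -155)) = Mul(Pow(Add(-1, Mul(4, 4)), -1), -272) = Mul(Pow(Add(-1, 16), -1), -272) = Mul(Pow(15, -1), -272) = Mul(Rational(1, 15), -272) = Rational(-272, 15)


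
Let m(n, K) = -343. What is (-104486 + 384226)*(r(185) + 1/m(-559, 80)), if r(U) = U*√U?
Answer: -279740/343 + 51751900*√185 ≈ 7.0390e+8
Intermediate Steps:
r(U) = U^(3/2)
(-104486 + 384226)*(r(185) + 1/m(-559, 80)) = (-104486 + 384226)*(185^(3/2) + 1/(-343)) = 279740*(185*√185 - 1/343) = 279740*(-1/343 + 185*√185) = -279740/343 + 51751900*√185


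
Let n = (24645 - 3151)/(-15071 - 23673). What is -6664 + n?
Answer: -129105755/19372 ≈ -6664.6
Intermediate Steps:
n = -10747/19372 (n = 21494/(-38744) = 21494*(-1/38744) = -10747/19372 ≈ -0.55477)
-6664 + n = -6664 - 10747/19372 = -129105755/19372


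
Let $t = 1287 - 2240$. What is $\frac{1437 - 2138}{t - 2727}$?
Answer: $\frac{701}{3680} \approx 0.19049$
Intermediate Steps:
$t = -953$
$\frac{1437 - 2138}{t - 2727} = \frac{1437 - 2138}{-953 - 2727} = - \frac{701}{-3680} = \left(-701\right) \left(- \frac{1}{3680}\right) = \frac{701}{3680}$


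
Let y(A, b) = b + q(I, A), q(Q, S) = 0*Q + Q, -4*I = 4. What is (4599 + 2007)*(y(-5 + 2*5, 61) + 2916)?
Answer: 19659456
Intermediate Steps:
I = -1 (I = -¼*4 = -1)
q(Q, S) = Q (q(Q, S) = 0 + Q = Q)
y(A, b) = -1 + b (y(A, b) = b - 1 = -1 + b)
(4599 + 2007)*(y(-5 + 2*5, 61) + 2916) = (4599 + 2007)*((-1 + 61) + 2916) = 6606*(60 + 2916) = 6606*2976 = 19659456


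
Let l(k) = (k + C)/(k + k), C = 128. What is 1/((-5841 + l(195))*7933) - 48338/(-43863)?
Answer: 873406365342548/792548805357393 ≈ 1.1020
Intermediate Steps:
l(k) = (128 + k)/(2*k) (l(k) = (k + 128)/(k + k) = (128 + k)/((2*k)) = (128 + k)*(1/(2*k)) = (128 + k)/(2*k))
1/((-5841 + l(195))*7933) - 48338/(-43863) = 1/(-5841 + (½)*(128 + 195)/195*7933) - 48338/(-43863) = (1/7933)/(-5841 + (½)*(1/195)*323) - 48338*(-1/43863) = (1/7933)/(-5841 + 323/390) + 48338/43863 = (1/7933)/(-2277667/390) + 48338/43863 = -390/2277667*1/7933 + 48338/43863 = -390/18068732311 + 48338/43863 = 873406365342548/792548805357393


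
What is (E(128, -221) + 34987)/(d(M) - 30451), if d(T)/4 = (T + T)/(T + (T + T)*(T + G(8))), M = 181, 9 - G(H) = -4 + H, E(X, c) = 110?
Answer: -13091181/11358215 ≈ -1.1526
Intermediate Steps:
G(H) = 13 - H (G(H) = 9 - (-4 + H) = 9 + (4 - H) = 13 - H)
d(T) = 8*T/(T + 2*T*(5 + T)) (d(T) = 4*((T + T)/(T + (T + T)*(T + (13 - 1*8)))) = 4*((2*T)/(T + (2*T)*(T + (13 - 8)))) = 4*((2*T)/(T + (2*T)*(T + 5))) = 4*((2*T)/(T + (2*T)*(5 + T))) = 4*((2*T)/(T + 2*T*(5 + T))) = 4*(2*T/(T + 2*T*(5 + T))) = 8*T/(T + 2*T*(5 + T)))
(E(128, -221) + 34987)/(d(M) - 30451) = (110 + 34987)/(8/(11 + 2*181) - 30451) = 35097/(8/(11 + 362) - 30451) = 35097/(8/373 - 30451) = 35097/(-11358215/373) = 35097*(-373/11358215) = -13091181/11358215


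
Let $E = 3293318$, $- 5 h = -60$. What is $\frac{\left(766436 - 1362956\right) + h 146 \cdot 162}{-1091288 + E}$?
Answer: $- \frac{404}{2845} \approx -0.142$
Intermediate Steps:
$h = 12$ ($h = \left(- \frac{1}{5}\right) \left(-60\right) = 12$)
$\frac{\left(766436 - 1362956\right) + h 146 \cdot 162}{-1091288 + E} = \frac{\left(766436 - 1362956\right) + 12 \cdot 146 \cdot 162}{-1091288 + 3293318} = \frac{\left(766436 - 1362956\right) + 1752 \cdot 162}{2202030} = \left(-596520 + 283824\right) \frac{1}{2202030} = \left(-312696\right) \frac{1}{2202030} = - \frac{404}{2845}$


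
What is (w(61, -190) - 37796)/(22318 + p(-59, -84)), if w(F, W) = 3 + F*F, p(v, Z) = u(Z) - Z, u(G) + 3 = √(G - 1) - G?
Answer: -383020388/252742687 + 17036*I*√85/252742687 ≈ -1.5155 + 0.00062144*I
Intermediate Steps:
u(G) = -3 + √(-1 + G) - G (u(G) = -3 + (√(G - 1) - G) = -3 + (√(-1 + G) - G) = -3 + √(-1 + G) - G)
p(v, Z) = -3 + √(-1 + Z) - 2*Z (p(v, Z) = (-3 + √(-1 + Z) - Z) - Z = -3 + √(-1 + Z) - 2*Z)
w(F, W) = 3 + F²
(w(61, -190) - 37796)/(22318 + p(-59, -84)) = ((3 + 61²) - 37796)/(22318 + (-3 + √(-1 - 84) - 2*(-84))) = ((3 + 3721) - 37796)/(22318 + (-3 + √(-85) + 168)) = (3724 - 37796)/(22318 + (-3 + I*√85 + 168)) = -34072/(22318 + (165 + I*√85)) = -34072/(22483 + I*√85)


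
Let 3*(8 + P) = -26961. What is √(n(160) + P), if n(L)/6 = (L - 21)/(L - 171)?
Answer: I*√1097569/11 ≈ 95.241*I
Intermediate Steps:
P = -8995 (P = -8 + (⅓)*(-26961) = -8 - 8987 = -8995)
n(L) = 6*(-21 + L)/(-171 + L) (n(L) = 6*((L - 21)/(L - 171)) = 6*((-21 + L)/(-171 + L)) = 6*(-21 + L)/(-171 + L))
√(n(160) + P) = √(6*(-21 + 160)/(-171 + 160) - 8995) = √(6*139/(-11) - 8995) = √(6*(-1/11)*139 - 8995) = √(-834/11 - 8995) = √(-99779/11) = I*√1097569/11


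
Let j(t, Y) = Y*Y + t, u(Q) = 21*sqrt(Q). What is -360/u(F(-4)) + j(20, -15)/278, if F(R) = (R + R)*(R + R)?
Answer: -2455/1946 ≈ -1.2616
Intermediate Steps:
F(R) = 4*R**2 (F(R) = (2*R)*(2*R) = 4*R**2)
j(t, Y) = t + Y**2 (j(t, Y) = Y**2 + t = t + Y**2)
-360/u(F(-4)) + j(20, -15)/278 = -360/(21*sqrt(4*(-4)**2)) + (20 + (-15)**2)/278 = -360/(21*sqrt(4*16)) + (20 + 225)*(1/278) = -360/(21*sqrt(64)) + 245*(1/278) = -360/(21*8) + 245/278 = -360/168 + 245/278 = -360*1/168 + 245/278 = -15/7 + 245/278 = -2455/1946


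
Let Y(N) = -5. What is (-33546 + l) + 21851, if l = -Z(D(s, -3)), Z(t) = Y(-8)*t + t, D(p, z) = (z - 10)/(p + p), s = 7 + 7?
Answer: -81878/7 ≈ -11697.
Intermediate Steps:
s = 14
D(p, z) = (-10 + z)/(2*p) (D(p, z) = (-10 + z)/((2*p)) = (-10 + z)*(1/(2*p)) = (-10 + z)/(2*p))
Z(t) = -4*t (Z(t) = -5*t + t = -4*t)
l = -13/7 (l = -(-4)*(½)*(-10 - 3)/14 = -(-4)*(½)*(1/14)*(-13) = -(-4)*(-13)/28 = -1*13/7 = -13/7 ≈ -1.8571)
(-33546 + l) + 21851 = (-33546 - 13/7) + 21851 = -234835/7 + 21851 = -81878/7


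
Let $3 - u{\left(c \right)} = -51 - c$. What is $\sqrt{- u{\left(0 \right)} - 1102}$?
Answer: $34 i \approx 34.0 i$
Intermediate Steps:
$u{\left(c \right)} = 54 + c$ ($u{\left(c \right)} = 3 - \left(-51 - c\right) = 3 + \left(51 + c\right) = 54 + c$)
$\sqrt{- u{\left(0 \right)} - 1102} = \sqrt{- (54 + 0) - 1102} = \sqrt{\left(-1\right) 54 - 1102} = \sqrt{-54 - 1102} = \sqrt{-1156} = 34 i$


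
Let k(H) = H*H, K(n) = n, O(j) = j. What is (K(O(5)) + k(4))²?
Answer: 441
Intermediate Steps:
k(H) = H²
(K(O(5)) + k(4))² = (5 + 4²)² = (5 + 16)² = 21² = 441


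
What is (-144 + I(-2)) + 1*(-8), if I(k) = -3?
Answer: -155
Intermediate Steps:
(-144 + I(-2)) + 1*(-8) = (-144 - 3) + 1*(-8) = -147 - 8 = -155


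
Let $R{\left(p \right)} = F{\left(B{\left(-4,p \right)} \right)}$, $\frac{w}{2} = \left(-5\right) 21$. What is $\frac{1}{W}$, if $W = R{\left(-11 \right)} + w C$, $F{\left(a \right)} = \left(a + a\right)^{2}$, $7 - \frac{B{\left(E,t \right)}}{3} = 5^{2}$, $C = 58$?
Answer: $- \frac{1}{516} \approx -0.001938$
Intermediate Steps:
$w = -210$ ($w = 2 \left(\left(-5\right) 21\right) = 2 \left(-105\right) = -210$)
$B{\left(E,t \right)} = -54$ ($B{\left(E,t \right)} = 21 - 3 \cdot 5^{2} = 21 - 75 = -54$)
$F{\left(a \right)} = 4 a^{2}$ ($F{\left(a \right)} = \left(2 a\right)^{2} = 4 a^{2}$)
$R{\left(p \right)} = 11664$ ($R{\left(p \right)} = 4 \left(-54\right)^{2} = 4 \cdot 2916 = 11664$)
$W = -516$ ($W = 11664 - 12180 = -516$)
$\frac{1}{W} = \frac{1}{-516} = - \frac{1}{516}$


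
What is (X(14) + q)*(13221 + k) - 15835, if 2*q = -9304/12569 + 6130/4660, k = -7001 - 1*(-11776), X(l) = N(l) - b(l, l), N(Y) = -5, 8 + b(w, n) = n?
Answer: -610945676040/2928577 ≈ -2.0862e+5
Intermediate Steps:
b(w, n) = -8 + n
X(l) = 3 - l (X(l) = -5 - (-8 + l) = -5 + (8 - l) = 3 - l)
k = 4775 (k = -7001 + 11776 = 4775)
q = 3369133/11714308 (q = (-9304/12569 + 6130/4660)/2 = (-9304*1/12569 + 6130*(1/4660))/2 = (-9304/12569 + 613/466)/2 = (½)*(3369133/5857154) = 3369133/11714308 ≈ 0.28761)
(X(14) + q)*(13221 + k) - 15835 = ((3 - 1*14) + 3369133/11714308)*(13221 + 4775) - 15835 = ((3 - 14) + 3369133/11714308)*17996 - 15835 = (-11 + 3369133/11714308)*17996 - 15835 = -125488255/11714308*17996 - 15835 = -564571659245/2928577 - 15835 = -610945676040/2928577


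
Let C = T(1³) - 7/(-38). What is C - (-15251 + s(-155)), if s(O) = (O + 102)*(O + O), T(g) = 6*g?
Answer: -44567/38 ≈ -1172.8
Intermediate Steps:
s(O) = 2*O*(102 + O) (s(O) = (102 + O)*(2*O) = 2*O*(102 + O))
C = 235/38 (C = 6*1³ - 7/(-38) = 6*1 - 1/38*(-7) = 6 + 7/38 = 235/38 ≈ 6.1842)
C - (-15251 + s(-155)) = 235/38 - (-15251 + 2*(-155)*(102 - 155)) = 235/38 - (-15251 + 2*(-155)*(-53)) = 235/38 - (-15251 + 16430) = 235/38 - 1*1179 = 235/38 - 1179 = -44567/38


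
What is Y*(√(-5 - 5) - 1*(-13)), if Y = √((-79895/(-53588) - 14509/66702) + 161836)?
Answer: 7*√2637395735985644758701*(13 + I*√10)/893606694 ≈ 5229.8 + 1272.2*I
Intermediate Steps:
Y = 7*√2637395735985644758701/893606694 (Y = √((-79895*(-1/53588) - 14509*1/66702) + 161836) = √((79895/53588 - 14509/66702) + 161836) = √(2275823999/1787213388 + 161836) = √(289237741684367/1787213388) = 7*√2637395735985644758701/893606694 ≈ 402.29)
Y*(√(-5 - 5) - 1*(-13)) = (7*√2637395735985644758701/893606694)*(√(-5 - 5) - 1*(-13)) = (7*√2637395735985644758701/893606694)*(√(-10) + 13) = (7*√2637395735985644758701/893606694)*(I*√10 + 13) = (7*√2637395735985644758701/893606694)*(13 + I*√10) = 7*√2637395735985644758701*(13 + I*√10)/893606694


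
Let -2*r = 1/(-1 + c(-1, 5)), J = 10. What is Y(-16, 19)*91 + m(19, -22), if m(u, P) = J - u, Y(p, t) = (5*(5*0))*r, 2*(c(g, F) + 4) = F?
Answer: -9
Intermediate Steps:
c(g, F) = -4 + F/2
r = 1/5 (r = -1/(2*(-1 + (-4 + (1/2)*5))) = -1/(2*(-1 + (-4 + 5/2))) = -1/(2*(-1 - 3/2)) = -1/(2*(-5/2)) = -1/2*(-2/5) = 1/5 ≈ 0.20000)
Y(p, t) = 0 (Y(p, t) = (5*(5*0))*(1/5) = (5*0)*(1/5) = 0*(1/5) = 0)
m(u, P) = 10 - u
Y(-16, 19)*91 + m(19, -22) = 0*91 + (10 - 1*19) = 0 + (10 - 19) = 0 - 9 = -9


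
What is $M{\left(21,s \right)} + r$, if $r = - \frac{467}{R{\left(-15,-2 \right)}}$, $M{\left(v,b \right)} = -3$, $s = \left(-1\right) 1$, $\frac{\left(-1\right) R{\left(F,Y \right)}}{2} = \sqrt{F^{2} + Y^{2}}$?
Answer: $-3 + \frac{467 \sqrt{229}}{458} \approx 12.43$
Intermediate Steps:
$R{\left(F,Y \right)} = - 2 \sqrt{F^{2} + Y^{2}}$
$s = -1$
$r = \frac{467 \sqrt{229}}{458}$ ($r = - \frac{467}{\left(-2\right) \sqrt{\left(-15\right)^{2} + \left(-2\right)^{2}}} = - \frac{467}{\left(-2\right) \sqrt{225 + 4}} = - \frac{467}{\left(-2\right) \sqrt{229}} = - 467 \left(- \frac{\sqrt{229}}{458}\right) = \frac{467 \sqrt{229}}{458} \approx 15.43$)
$M{\left(21,s \right)} + r = -3 + \frac{467 \sqrt{229}}{458}$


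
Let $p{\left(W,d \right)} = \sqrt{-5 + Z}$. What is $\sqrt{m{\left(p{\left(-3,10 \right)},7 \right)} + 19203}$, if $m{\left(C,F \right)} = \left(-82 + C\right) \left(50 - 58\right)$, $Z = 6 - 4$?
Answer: $\sqrt{19859 - 8 i \sqrt{3}} \approx 140.92 - 0.0492 i$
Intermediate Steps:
$Z = 2$
$p{\left(W,d \right)} = i \sqrt{3}$ ($p{\left(W,d \right)} = \sqrt{-5 + 2} = \sqrt{-3} = i \sqrt{3}$)
$m{\left(C,F \right)} = 656 - 8 C$ ($m{\left(C,F \right)} = \left(-82 + C\right) \left(-8\right) = 656 - 8 C$)
$\sqrt{m{\left(p{\left(-3,10 \right)},7 \right)} + 19203} = \sqrt{\left(656 - 8 i \sqrt{3}\right) + 19203} = \sqrt{19859 - 8 i \sqrt{3}}$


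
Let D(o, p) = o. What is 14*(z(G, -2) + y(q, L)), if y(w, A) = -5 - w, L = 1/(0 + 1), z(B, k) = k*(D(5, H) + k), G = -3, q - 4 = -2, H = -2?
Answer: -182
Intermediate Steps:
q = 2 (q = 4 - 2 = 2)
z(B, k) = k*(5 + k)
L = 1 (L = 1/1 = 1)
14*(z(G, -2) + y(q, L)) = 14*(-2*(5 - 2) + (-5 - 1*2)) = 14*(-2*3 + (-5 - 2)) = 14*(-6 - 7) = 14*(-13) = -182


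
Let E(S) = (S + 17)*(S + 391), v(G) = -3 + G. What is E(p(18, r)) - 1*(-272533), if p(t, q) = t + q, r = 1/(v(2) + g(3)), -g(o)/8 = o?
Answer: 179268901/625 ≈ 2.8683e+5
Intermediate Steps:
g(o) = -8*o
r = -1/25 (r = 1/((-3 + 2) - 8*3) = 1/(-1 - 24) = 1/(-25) = -1/25 ≈ -0.040000)
p(t, q) = q + t
E(S) = (17 + S)*(391 + S)
E(p(18, r)) - 1*(-272533) = (6647 + (-1/25 + 18)² + 408*(-1/25 + 18)) - 1*(-272533) = (6647 + (449/25)² + 408*(449/25)) + 272533 = (6647 + 201601/625 + 183192/25) + 272533 = 8935776/625 + 272533 = 179268901/625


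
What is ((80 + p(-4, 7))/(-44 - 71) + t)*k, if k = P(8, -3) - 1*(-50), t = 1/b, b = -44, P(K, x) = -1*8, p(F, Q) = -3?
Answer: -73563/2530 ≈ -29.076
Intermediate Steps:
P(K, x) = -8
t = -1/44 (t = 1/(-44) = -1/44 ≈ -0.022727)
k = 42 (k = -8 - 1*(-50) = -8 + 50 = 42)
((80 + p(-4, 7))/(-44 - 71) + t)*k = ((80 - 3)/(-44 - 71) - 1/44)*42 = (77/(-115) - 1/44)*42 = (77*(-1/115) - 1/44)*42 = (-77/115 - 1/44)*42 = -3503/5060*42 = -73563/2530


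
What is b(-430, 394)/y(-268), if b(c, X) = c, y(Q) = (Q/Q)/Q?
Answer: 115240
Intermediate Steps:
y(Q) = 1/Q
b(-430, 394)/y(-268) = -430/(1/(-268)) = -430/(-1/268) = -430*(-268) = 115240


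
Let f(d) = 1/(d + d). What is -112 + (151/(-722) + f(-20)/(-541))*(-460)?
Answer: -6177867/390602 ≈ -15.816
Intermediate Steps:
f(d) = 1/(2*d)
-112 + (151/(-722) + f(-20)/(-541))*(-460) = -112 + (151/(-722) + ((½)/(-20))/(-541))*(-460) = -112 + (151*(-1/722) + ((½)*(-1/20))*(-1/541))*(-460) = -112 + (-151/722 - 1/40*(-1/541))*(-460) = -112 + (-151/722 + 1/21640)*(-460) = -112 - 1633459/7812040*(-460) = -112 + 37569557/390602 = -6177867/390602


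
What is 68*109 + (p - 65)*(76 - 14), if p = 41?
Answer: 5924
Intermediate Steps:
68*109 + (p - 65)*(76 - 14) = 68*109 + (41 - 65)*(76 - 14) = 7412 - 24*62 = 7412 - 1488 = 5924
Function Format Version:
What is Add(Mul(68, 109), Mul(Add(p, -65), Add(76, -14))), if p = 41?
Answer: 5924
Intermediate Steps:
Add(Mul(68, 109), Mul(Add(p, -65), Add(76, -14))) = Add(Mul(68, 109), Mul(Add(41, -65), Add(76, -14))) = Add(7412, Mul(-24, 62)) = Add(7412, -1488) = 5924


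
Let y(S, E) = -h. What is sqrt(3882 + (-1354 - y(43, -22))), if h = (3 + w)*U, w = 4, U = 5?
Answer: sqrt(2563) ≈ 50.626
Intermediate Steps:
h = 35 (h = (3 + 4)*5 = 7*5 = 35)
y(S, E) = -35 (y(S, E) = -1*35 = -35)
sqrt(3882 + (-1354 - y(43, -22))) = sqrt(3882 + (-1354 - 1*(-35))) = sqrt(3882 + (-1354 + 35)) = sqrt(3882 - 1319) = sqrt(2563)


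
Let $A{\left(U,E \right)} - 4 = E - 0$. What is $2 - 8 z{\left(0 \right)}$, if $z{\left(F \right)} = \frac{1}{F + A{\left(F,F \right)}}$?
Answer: $0$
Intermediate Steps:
$A{\left(U,E \right)} = 4 + E$ ($A{\left(U,E \right)} = 4 + \left(E - 0\right) = 4 + \left(E + 0\right) = 4 + E$)
$z{\left(F \right)} = \frac{1}{4 + 2 F}$ ($z{\left(F \right)} = \frac{1}{F + \left(4 + F\right)} = \frac{1}{4 + 2 F}$)
$2 - 8 z{\left(0 \right)} = 2 - 8 \frac{1}{2 \left(2 + 0\right)} = 2 - 8 \frac{1}{2 \cdot 2} = 2 - 8 \cdot \frac{1}{2} \cdot \frac{1}{2} = 2 - 2 = 0$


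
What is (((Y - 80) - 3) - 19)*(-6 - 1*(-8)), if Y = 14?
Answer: -176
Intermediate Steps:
(((Y - 80) - 3) - 19)*(-6 - 1*(-8)) = (((14 - 80) - 3) - 19)*(-6 - 1*(-8)) = ((-66 - 3) - 19)*(-6 + 8) = (-69 - 19)*2 = -88*2 = -176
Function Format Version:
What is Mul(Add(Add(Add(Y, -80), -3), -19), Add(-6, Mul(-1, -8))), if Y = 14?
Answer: -176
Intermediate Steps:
Mul(Add(Add(Add(Y, -80), -3), -19), Add(-6, Mul(-1, -8))) = Mul(Add(Add(Add(14, -80), -3), -19), Add(-6, Mul(-1, -8))) = Mul(Add(Add(-66, -3), -19), Add(-6, 8)) = Mul(Add(-69, -19), 2) = Mul(-88, 2) = -176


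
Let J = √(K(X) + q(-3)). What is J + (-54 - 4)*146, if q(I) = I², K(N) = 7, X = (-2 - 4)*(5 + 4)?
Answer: -8464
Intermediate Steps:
X = -54 (X = -6*9 = -54)
J = 4 (J = √(7 + (-3)²) = √(7 + 9) = √16 = 4)
J + (-54 - 4)*146 = 4 + (-54 - 4)*146 = 4 - 58*146 = 4 - 8468 = -8464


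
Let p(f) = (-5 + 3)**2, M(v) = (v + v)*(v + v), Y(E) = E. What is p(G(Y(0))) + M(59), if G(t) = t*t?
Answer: 13928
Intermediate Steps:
G(t) = t**2
M(v) = 4*v**2 (M(v) = (2*v)*(2*v) = 4*v**2)
p(f) = 4 (p(f) = (-2)**2 = 4)
p(G(Y(0))) + M(59) = 4 + 4*59**2 = 4 + 4*3481 = 4 + 13924 = 13928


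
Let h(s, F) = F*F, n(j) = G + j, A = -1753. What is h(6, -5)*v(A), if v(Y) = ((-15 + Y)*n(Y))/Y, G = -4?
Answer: -77659400/1753 ≈ -44301.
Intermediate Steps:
n(j) = -4 + j
h(s, F) = F²
v(Y) = (-15 + Y)*(-4 + Y)/Y (v(Y) = ((-15 + Y)*(-4 + Y))/Y = (-15 + Y)*(-4 + Y)/Y)
h(6, -5)*v(A) = (-5)²*(-19 - 1753 + 60/(-1753)) = 25*(-19 - 1753 + 60*(-1/1753)) = 25*(-19 - 1753 - 60/1753) = 25*(-3106376/1753) = -77659400/1753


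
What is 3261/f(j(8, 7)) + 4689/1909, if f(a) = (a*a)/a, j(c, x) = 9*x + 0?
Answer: 2173552/40089 ≈ 54.218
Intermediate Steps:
j(c, x) = 9*x
f(a) = a (f(a) = a²/a = a)
3261/f(j(8, 7)) + 4689/1909 = 3261/((9*7)) + 4689/1909 = 3261/63 + 4689*(1/1909) = 3261*(1/63) + 4689/1909 = 1087/21 + 4689/1909 = 2173552/40089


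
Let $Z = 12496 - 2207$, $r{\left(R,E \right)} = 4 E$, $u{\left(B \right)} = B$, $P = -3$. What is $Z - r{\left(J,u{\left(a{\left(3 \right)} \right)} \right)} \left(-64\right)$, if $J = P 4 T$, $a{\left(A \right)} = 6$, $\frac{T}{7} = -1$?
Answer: $11825$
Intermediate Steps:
$T = -7$ ($T = 7 \left(-1\right) = -7$)
$J = 84$ ($J = \left(-3\right) 4 \left(-7\right) = \left(-12\right) \left(-7\right) = 84$)
$Z = 10289$ ($Z = 12496 - 2207 = 10289$)
$Z - r{\left(J,u{\left(a{\left(3 \right)} \right)} \right)} \left(-64\right) = 10289 - 4 \cdot 6 \left(-64\right) = 10289 - 24 \left(-64\right) = 10289 - -1536 = 10289 + 1536 = 11825$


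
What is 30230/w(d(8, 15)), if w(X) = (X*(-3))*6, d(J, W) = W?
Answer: -3023/27 ≈ -111.96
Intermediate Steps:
w(X) = -18*X (w(X) = -3*X*6 = -18*X)
30230/w(d(8, 15)) = 30230/((-18*15)) = 30230/(-270) = 30230*(-1/270) = -3023/27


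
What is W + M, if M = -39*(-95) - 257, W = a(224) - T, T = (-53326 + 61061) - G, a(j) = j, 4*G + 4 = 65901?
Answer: 49645/4 ≈ 12411.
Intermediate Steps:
G = 65897/4 (G = -1 + (¼)*65901 = -1 + 65901/4 = 65897/4 ≈ 16474.)
T = -34957/4 (T = (-53326 + 61061) - 1*65897/4 = 7735 - 65897/4 = -34957/4 ≈ -8739.3)
W = 35853/4 (W = 224 - 1*(-34957/4) = 224 + 34957/4 = 35853/4 ≈ 8963.3)
M = 3448 (M = 3705 - 257 = 3448)
W + M = 35853/4 + 3448 = 49645/4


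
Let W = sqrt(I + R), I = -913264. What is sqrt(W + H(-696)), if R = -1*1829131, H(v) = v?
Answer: sqrt(-696 + I*sqrt(2742395)) ≈ 23.456 + 35.301*I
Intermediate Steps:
R = -1829131
W = I*sqrt(2742395) (W = sqrt(-913264 - 1829131) = sqrt(-2742395) = I*sqrt(2742395) ≈ 1656.0*I)
sqrt(W + H(-696)) = sqrt(I*sqrt(2742395) - 696) = sqrt(-696 + I*sqrt(2742395))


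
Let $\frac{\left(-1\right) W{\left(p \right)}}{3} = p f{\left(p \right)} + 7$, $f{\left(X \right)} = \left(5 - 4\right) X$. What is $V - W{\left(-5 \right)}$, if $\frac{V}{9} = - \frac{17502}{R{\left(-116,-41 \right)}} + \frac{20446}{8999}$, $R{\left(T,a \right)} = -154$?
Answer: $\frac{789441927}{692923} \approx 1139.3$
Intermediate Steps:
$f{\left(X \right)} = X$ ($f{\left(X \right)} = 1 X = X$)
$W{\left(p \right)} = -21 - 3 p^{2}$ ($W{\left(p \right)} = - 3 \left(p p + 7\right) = - 3 \left(p^{2} + 7\right) = - 3 \left(7 + p^{2}\right) = -21 - 3 p^{2}$)
$V = \frac{722921319}{692923}$ ($V = 9 \left(- \frac{17502}{-154} + \frac{20446}{8999}\right) = 9 \left(\left(-17502\right) \left(- \frac{1}{154}\right) + 20446 \cdot \frac{1}{8999}\right) = 9 \left(\frac{8751}{77} + \frac{20446}{8999}\right) = 9 \cdot \frac{80324591}{692923} = \frac{722921319}{692923} \approx 1043.3$)
$V - W{\left(-5 \right)} = \frac{722921319}{692923} - \left(-21 - 3 \left(-5\right)^{2}\right) = \frac{722921319}{692923} - \left(-21 - 75\right) = \frac{722921319}{692923} - -96 = \frac{722921319}{692923} + 96 = \frac{789441927}{692923}$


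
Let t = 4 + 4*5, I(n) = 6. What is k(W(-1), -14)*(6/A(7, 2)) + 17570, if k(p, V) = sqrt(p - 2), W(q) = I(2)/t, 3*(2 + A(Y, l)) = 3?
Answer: 17570 - 3*I*sqrt(7) ≈ 17570.0 - 7.9373*I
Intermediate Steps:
t = 24 (t = 4 + 20 = 24)
A(Y, l) = -1 (A(Y, l) = -2 + (1/3)*3 = -2 + 1 = -1)
W(q) = 1/4 (W(q) = 6/24 = 6*(1/24) = 1/4)
k(p, V) = sqrt(-2 + p)
k(W(-1), -14)*(6/A(7, 2)) + 17570 = sqrt(-2 + 1/4)*(6/(-1)) + 17570 = sqrt(-7/4)*(6*(-1)) + 17570 = (I*sqrt(7)/2)*(-6) + 17570 = -3*I*sqrt(7) + 17570 = 17570 - 3*I*sqrt(7)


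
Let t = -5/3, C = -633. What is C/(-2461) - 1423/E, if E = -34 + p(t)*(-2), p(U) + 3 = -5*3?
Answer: -3500737/4922 ≈ -711.24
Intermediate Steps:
t = -5/3 (t = -5*⅓ = -5/3 ≈ -1.6667)
p(U) = -18 (p(U) = -3 - 5*3 = -3 - 15 = -18)
E = 2 (E = -34 - 18*(-2) = -34 + 36 = 2)
C/(-2461) - 1423/E = -633/(-2461) - 1423/2 = -633*(-1/2461) - 1423*½ = 633/2461 - 1423/2 = -3500737/4922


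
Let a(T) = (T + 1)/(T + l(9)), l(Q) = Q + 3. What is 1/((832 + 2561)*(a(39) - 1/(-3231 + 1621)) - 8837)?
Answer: -27370/168974609 ≈ -0.00016198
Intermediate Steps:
l(Q) = 3 + Q
a(T) = (1 + T)/(12 + T) (a(T) = (T + 1)/(T + (3 + 9)) = (1 + T)/(T + 12) = (1 + T)/(12 + T))
1/((832 + 2561)*(a(39) - 1/(-3231 + 1621)) - 8837) = 1/((832 + 2561)*((1 + 39)/(12 + 39) - 1/(-3231 + 1621)) - 8837) = 1/(3393*(40/51 - 1/(-1610)) - 8837) = 1/(3393*((1/51)*40 - 1*(-1/1610)) - 8837) = 1/(3393*(40/51 + 1/1610) - 8837) = 1/(3393*(64451/82110) - 8837) = 1/(72894081/27370 - 8837) = 1/(-168974609/27370) = -27370/168974609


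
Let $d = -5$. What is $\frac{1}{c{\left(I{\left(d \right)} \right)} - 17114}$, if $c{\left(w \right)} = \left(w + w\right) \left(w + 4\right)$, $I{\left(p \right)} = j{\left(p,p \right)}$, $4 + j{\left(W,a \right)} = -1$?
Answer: $- \frac{1}{17104} \approx -5.8466 \cdot 10^{-5}$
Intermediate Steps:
$j{\left(W,a \right)} = -5$ ($j{\left(W,a \right)} = -4 - 1 = -5$)
$I{\left(p \right)} = -5$
$c{\left(w \right)} = 2 w \left(4 + w\right)$
$\frac{1}{c{\left(I{\left(d \right)} \right)} - 17114} = \frac{1}{2 \left(-5\right) \left(4 - 5\right) - 17114} = \frac{1}{2 \left(-5\right) \left(-1\right) - 17114} = \frac{1}{10 - 17114} = \frac{1}{-17104} = - \frac{1}{17104}$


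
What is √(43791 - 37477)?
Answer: √6314 ≈ 79.461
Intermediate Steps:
√(43791 - 37477) = √6314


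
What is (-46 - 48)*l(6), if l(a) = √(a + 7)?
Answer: -94*√13 ≈ -338.92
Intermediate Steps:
l(a) = √(7 + a)
(-46 - 48)*l(6) = (-46 - 48)*√(7 + 6) = -94*√13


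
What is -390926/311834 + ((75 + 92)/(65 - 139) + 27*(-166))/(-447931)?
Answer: -6427252624227/5168164271798 ≈ -1.2436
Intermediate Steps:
-390926/311834 + ((75 + 92)/(65 - 139) + 27*(-166))/(-447931) = -390926*1/311834 + (167/(-74) - 4482)*(-1/447931) = -195463/155917 + (167*(-1/74) - 4482)*(-1/447931) = -195463/155917 + (-167/74 - 4482)*(-1/447931) = -195463/155917 - 331835/74*(-1/447931) = -195463/155917 + 331835/33146894 = -6427252624227/5168164271798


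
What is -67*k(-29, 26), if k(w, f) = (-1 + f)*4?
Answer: -6700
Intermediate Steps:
k(w, f) = -4 + 4*f
-67*k(-29, 26) = -67*(-4 + 4*26) = -67*(-4 + 104) = -67*100 = -6700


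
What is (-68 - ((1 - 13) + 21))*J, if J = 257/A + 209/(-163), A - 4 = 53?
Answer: -2308306/9291 ≈ -248.45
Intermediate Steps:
A = 57 (A = 4 + 53 = 57)
J = 29978/9291 (J = 257/57 + 209/(-163) = 257*(1/57) + 209*(-1/163) = 257/57 - 209/163 = 29978/9291 ≈ 3.2266)
(-68 - ((1 - 13) + 21))*J = (-68 - ((1 - 13) + 21))*(29978/9291) = (-68 - (-12 + 21))*(29978/9291) = (-68 - 1*9)*(29978/9291) = (-68 - 9)*(29978/9291) = -77*29978/9291 = -2308306/9291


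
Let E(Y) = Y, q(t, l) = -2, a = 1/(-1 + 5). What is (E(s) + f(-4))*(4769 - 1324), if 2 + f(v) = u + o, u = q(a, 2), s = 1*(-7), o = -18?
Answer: -99905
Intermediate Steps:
a = 1/4 ≈ 0.25000
s = -7
u = -2
f(v) = -22 (f(v) = -2 + (-2 - 18) = -2 - 20 = -22)
(E(s) + f(-4))*(4769 - 1324) = (-7 - 22)*(4769 - 1324) = -29*3445 = -99905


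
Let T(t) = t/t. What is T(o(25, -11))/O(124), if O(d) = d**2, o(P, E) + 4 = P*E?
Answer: 1/15376 ≈ 6.5036e-5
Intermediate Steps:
o(P, E) = -4 + E*P (o(P, E) = -4 + P*E = -4 + E*P)
T(t) = 1
T(o(25, -11))/O(124) = 1/124**2 = 1/15376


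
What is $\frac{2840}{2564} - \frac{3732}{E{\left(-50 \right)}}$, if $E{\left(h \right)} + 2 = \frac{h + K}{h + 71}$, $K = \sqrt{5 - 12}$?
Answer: $\frac{4627767994}{5429911} + \frac{78372 i \sqrt{7}}{8471} \approx 852.27 + 24.478 i$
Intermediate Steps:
$K = i \sqrt{7}$ ($K = \sqrt{-7} = i \sqrt{7} \approx 2.6458 i$)
$E{\left(h \right)} = -2 + \frac{h + i \sqrt{7}}{71 + h}$ ($E{\left(h \right)} = -2 + \frac{h + i \sqrt{7}}{h + 71} = -2 + \frac{h + i \sqrt{7}}{71 + h}$)
$\frac{2840}{2564} - \frac{3732}{E{\left(-50 \right)}} = \frac{2840}{2564} - \frac{3732}{\frac{1}{71 - 50} \left(-142 - -50 + i \sqrt{7}\right)} = 2840 \cdot \frac{1}{2564} - \frac{3732}{\frac{1}{21} \left(-142 + 50 + i \sqrt{7}\right)} = \frac{710}{641} - \frac{3732}{\frac{1}{21} \left(-92 + i \sqrt{7}\right)} = \frac{710}{641} - \frac{3732}{- \frac{92}{21} + \frac{i \sqrt{7}}{21}}$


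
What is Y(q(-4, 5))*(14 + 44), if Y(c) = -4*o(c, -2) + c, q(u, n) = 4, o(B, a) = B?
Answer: -696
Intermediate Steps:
Y(c) = -3*c (Y(c) = -4*c + c = -3*c)
Y(q(-4, 5))*(14 + 44) = (-3*4)*(14 + 44) = -12*58 = -696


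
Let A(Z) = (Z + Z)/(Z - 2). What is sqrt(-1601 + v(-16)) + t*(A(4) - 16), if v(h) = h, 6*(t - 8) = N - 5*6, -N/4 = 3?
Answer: -12 + 7*I*sqrt(33) ≈ -12.0 + 40.212*I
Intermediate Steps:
N = -12 (N = -4*3 = -12)
t = 1 (t = 8 + (-12 - 5*6)/6 = 8 + (-12 - 30)/6 = 8 + (1/6)*(-42) = 8 - 7 = 1)
A(Z) = 2*Z/(-2 + Z) (A(Z) = (2*Z)/(-2 + Z) = 2*Z/(-2 + Z))
sqrt(-1601 + v(-16)) + t*(A(4) - 16) = sqrt(-1601 - 16) + 1*(2*4/(-2 + 4) - 16) = sqrt(-1617) + 1*(2*4/2 - 16) = 7*I*sqrt(33) + 1*(2*4*(1/2) - 16) = 7*I*sqrt(33) + 1*(4 - 16) = 7*I*sqrt(33) + 1*(-12) = 7*I*sqrt(33) - 12 = -12 + 7*I*sqrt(33)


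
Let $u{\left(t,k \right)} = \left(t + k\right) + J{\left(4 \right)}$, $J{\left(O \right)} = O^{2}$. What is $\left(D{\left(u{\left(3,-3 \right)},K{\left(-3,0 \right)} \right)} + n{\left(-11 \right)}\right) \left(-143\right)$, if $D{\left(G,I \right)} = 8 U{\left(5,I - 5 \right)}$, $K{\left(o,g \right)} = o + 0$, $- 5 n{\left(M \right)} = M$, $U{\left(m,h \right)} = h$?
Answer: $\frac{44187}{5} \approx 8837.4$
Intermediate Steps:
$n{\left(M \right)} = - \frac{M}{5}$
$K{\left(o,g \right)} = o$
$u{\left(t,k \right)} = 16 + k + t$ ($u{\left(t,k \right)} = \left(t + k\right) + 4^{2} = \left(k + t\right) + 16 = 16 + k + t$)
$D{\left(G,I \right)} = -40 + 8 I$ ($D{\left(G,I \right)} = 8 \left(I - 5\right) = 8 \left(-5 + I\right) = -40 + 8 I$)
$\left(D{\left(u{\left(3,-3 \right)},K{\left(-3,0 \right)} \right)} + n{\left(-11 \right)}\right) \left(-143\right) = \left(\left(-40 + 8 \left(-3\right)\right) - - \frac{11}{5}\right) \left(-143\right) = \left(\left(-40 - 24\right) + \frac{11}{5}\right) \left(-143\right) = \left(-64 + \frac{11}{5}\right) \left(-143\right) = \left(- \frac{309}{5}\right) \left(-143\right) = \frac{44187}{5}$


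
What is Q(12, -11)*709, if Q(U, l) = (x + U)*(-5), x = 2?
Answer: -49630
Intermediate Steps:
Q(U, l) = -10 - 5*U (Q(U, l) = (2 + U)*(-5) = -10 - 5*U)
Q(12, -11)*709 = (-10 - 5*12)*709 = (-10 - 60)*709 = -70*709 = -49630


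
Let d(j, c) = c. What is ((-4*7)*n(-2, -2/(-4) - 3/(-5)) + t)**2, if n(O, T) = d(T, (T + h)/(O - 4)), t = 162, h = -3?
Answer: 5276209/225 ≈ 23450.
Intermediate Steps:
n(O, T) = (-3 + T)/(-4 + O) (n(O, T) = (T - 3)/(O - 4) = (-3 + T)/(-4 + O))
((-4*7)*n(-2, -2/(-4) - 3/(-5)) + t)**2 = ((-4*7)*((-3 + (-2/(-4) - 3/(-5)))/(-4 - 2)) + 162)**2 = (-28*(-3 + (-2*(-1/4) - 3*(-1/5)))/(-6) + 162)**2 = (-(-14)*(-3 + (1/2 + 3/5))/3 + 162)**2 = (-(-14)*(-3 + 11/10)/3 + 162)**2 = (-(-14)*(-19)/(3*10) + 162)**2 = (-28*19/60 + 162)**2 = (-133/15 + 162)**2 = (2297/15)**2 = 5276209/225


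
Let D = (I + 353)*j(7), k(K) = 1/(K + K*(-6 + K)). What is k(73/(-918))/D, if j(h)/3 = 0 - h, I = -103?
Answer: -140454/297849125 ≈ -0.00047156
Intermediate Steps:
j(h) = -3*h (j(h) = 3*(0 - h) = 3*(-h) = -3*h)
D = -5250 (D = (-103 + 353)*(-3*7) = 250*(-21) = -5250)
k(73/(-918))/D = (1/(((73/(-918)))*(-5 + 73/(-918))))/(-5250) = (1/(((73*(-1/918)))*(-5 + 73*(-1/918))))*(-1/5250) = (1/((-73/918)*(-5 - 73/918)))*(-1/5250) = -918/(73*(-4663/918))*(-1/5250) = -918/73*(-918/4663)*(-1/5250) = (842724/340399)*(-1/5250) = -140454/297849125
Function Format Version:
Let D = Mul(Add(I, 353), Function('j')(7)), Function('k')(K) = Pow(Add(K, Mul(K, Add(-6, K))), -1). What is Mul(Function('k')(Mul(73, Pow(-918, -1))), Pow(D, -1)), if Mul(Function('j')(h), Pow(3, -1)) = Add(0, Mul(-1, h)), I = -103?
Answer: Rational(-140454, 297849125) ≈ -0.00047156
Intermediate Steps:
Function('j')(h) = Mul(-3, h) (Function('j')(h) = Mul(3, Add(0, Mul(-1, h))) = Mul(3, Mul(-1, h)) = Mul(-3, h))
D = -5250 (D = Mul(Add(-103, 353), Mul(-3, 7)) = Mul(250, -21) = -5250)
Mul(Function('k')(Mul(73, Pow(-918, -1))), Pow(D, -1)) = Mul(Mul(Pow(Mul(73, Pow(-918, -1)), -1), Pow(Add(-5, Mul(73, Pow(-918, -1))), -1)), Pow(-5250, -1)) = Mul(Mul(Pow(Mul(73, Rational(-1, 918)), -1), Pow(Add(-5, Mul(73, Rational(-1, 918))), -1)), Rational(-1, 5250)) = Mul(Mul(Pow(Rational(-73, 918), -1), Pow(Add(-5, Rational(-73, 918)), -1)), Rational(-1, 5250)) = Mul(Mul(Rational(-918, 73), Pow(Rational(-4663, 918), -1)), Rational(-1, 5250)) = Mul(Mul(Rational(-918, 73), Rational(-918, 4663)), Rational(-1, 5250)) = Mul(Rational(842724, 340399), Rational(-1, 5250)) = Rational(-140454, 297849125)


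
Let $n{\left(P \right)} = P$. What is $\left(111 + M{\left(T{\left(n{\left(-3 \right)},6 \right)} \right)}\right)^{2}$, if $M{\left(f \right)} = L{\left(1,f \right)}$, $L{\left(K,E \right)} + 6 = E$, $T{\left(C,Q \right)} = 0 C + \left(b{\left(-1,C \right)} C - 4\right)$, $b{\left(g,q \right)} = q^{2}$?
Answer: $5476$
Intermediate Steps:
$T{\left(C,Q \right)} = -4 + C^{3}$ ($T{\left(C,Q \right)} = 0 C + \left(C^{2} C - 4\right) = 0 + \left(C^{3} - 4\right) = 0 + \left(-4 + C^{3}\right) = -4 + C^{3}$)
$L{\left(K,E \right)} = -6 + E$
$M{\left(f \right)} = -6 + f$
$\left(111 + M{\left(T{\left(n{\left(-3 \right)},6 \right)} \right)}\right)^{2} = \left(111 + \left(-6 + \left(-4 + \left(-3\right)^{3}\right)\right)\right)^{2} = \left(111 - 37\right)^{2} = 74^{2} = 5476$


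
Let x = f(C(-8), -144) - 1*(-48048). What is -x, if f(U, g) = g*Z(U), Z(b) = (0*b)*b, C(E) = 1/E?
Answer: -48048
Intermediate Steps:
Z(b) = 0 (Z(b) = 0*b = 0)
f(U, g) = 0 (f(U, g) = g*0 = 0)
x = 48048 (x = 0 - 1*(-48048) = 0 + 48048 = 48048)
-x = -1*48048 = -48048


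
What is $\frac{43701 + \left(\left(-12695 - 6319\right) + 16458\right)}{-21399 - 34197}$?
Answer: $- \frac{13715}{18532} \approx -0.74007$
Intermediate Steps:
$\frac{43701 + \left(\left(-12695 - 6319\right) + 16458\right)}{-21399 - 34197} = \frac{43701 + \left(-19014 + 16458\right)}{-55596} = \left(43701 - 2556\right) \left(- \frac{1}{55596}\right) = 41145 \left(- \frac{1}{55596}\right) = - \frac{13715}{18532}$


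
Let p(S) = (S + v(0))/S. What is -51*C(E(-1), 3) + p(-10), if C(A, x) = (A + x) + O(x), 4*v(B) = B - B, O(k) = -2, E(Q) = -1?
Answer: 1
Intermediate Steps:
v(B) = 0 (v(B) = (B - B)/4 = (1/4)*0 = 0)
C(A, x) = -2 + A + x (C(A, x) = (A + x) - 2 = -2 + A + x)
p(S) = 1 (p(S) = (S + 0)/S = S/S = 1)
-51*C(E(-1), 3) + p(-10) = -51*(-2 - 1 + 3) + 1 = -51*0 + 1 = 0 + 1 = 1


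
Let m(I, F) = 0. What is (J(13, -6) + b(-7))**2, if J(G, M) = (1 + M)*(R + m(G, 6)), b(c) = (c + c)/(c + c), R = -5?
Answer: 676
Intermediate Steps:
b(c) = 1 (b(c) = (2*c)/((2*c)) = (2*c)*(1/(2*c)) = 1)
J(G, M) = -5 - 5*M (J(G, M) = (1 + M)*(-5 + 0) = (1 + M)*(-5) = -5 - 5*M)
(J(13, -6) + b(-7))**2 = ((-5 - 5*(-6)) + 1)**2 = ((-5 + 30) + 1)**2 = (25 + 1)**2 = 26**2 = 676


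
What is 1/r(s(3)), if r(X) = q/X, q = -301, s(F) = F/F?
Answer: -1/301 ≈ -0.0033223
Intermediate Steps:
s(F) = 1
r(X) = -301/X
1/r(s(3)) = 1/(-301/1) = 1/(-301*1) = 1/(-301) = -1/301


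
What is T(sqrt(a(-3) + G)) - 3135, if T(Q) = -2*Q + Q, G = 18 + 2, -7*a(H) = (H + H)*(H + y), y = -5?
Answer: -3135 - 2*sqrt(161)/7 ≈ -3138.6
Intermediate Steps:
a(H) = -2*H*(-5 + H)/7 (a(H) = -(H + H)*(H - 5)/7 = -2*H*(-5 + H)/7)
G = 20
T(Q) = -Q
T(sqrt(a(-3) + G)) - 3135 = -sqrt((2/7)*(-3)*(5 - 1*(-3)) + 20) - 3135 = -sqrt((2/7)*(-3)*(5 + 3) + 20) - 3135 = -sqrt((2/7)*(-3)*8 + 20) - 3135 = -sqrt(-48/7 + 20) - 3135 = -sqrt(92/7) - 3135 = -2*sqrt(161)/7 - 3135 = -3135 - 2*sqrt(161)/7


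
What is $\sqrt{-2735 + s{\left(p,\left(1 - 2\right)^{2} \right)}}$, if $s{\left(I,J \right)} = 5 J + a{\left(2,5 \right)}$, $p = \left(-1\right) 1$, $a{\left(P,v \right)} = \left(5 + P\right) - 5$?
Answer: $2 i \sqrt{682} \approx 52.23 i$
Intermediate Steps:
$a{\left(P,v \right)} = P$
$p = -1$
$s{\left(I,J \right)} = 2 + 5 J$ ($s{\left(I,J \right)} = 5 J + 2 = 2 + 5 J$)
$\sqrt{-2735 + s{\left(p,\left(1 - 2\right)^{2} \right)}} = \sqrt{-2735 + \left(2 + 5 \left(1 - 2\right)^{2}\right)} = \sqrt{-2735 + \left(2 + 5 \left(-1\right)^{2}\right)} = \sqrt{-2735 + \left(2 + 5 \cdot 1\right)} = \sqrt{-2735 + \left(2 + 5\right)} = \sqrt{-2735 + 7} = \sqrt{-2728} = 2 i \sqrt{682}$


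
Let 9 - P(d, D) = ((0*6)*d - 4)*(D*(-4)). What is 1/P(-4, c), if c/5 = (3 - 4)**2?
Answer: -1/71 ≈ -0.014085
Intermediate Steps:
c = 5 (c = 5*(3 - 4)**2 = 5*(-1)**2 = 5*1 = 5)
P(d, D) = 9 - 16*D (P(d, D) = 9 - ((0*6)*d - 4)*D*(-4) = 9 - (0*d - 4)*(-4*D) = 9 - (0 - 4)*(-4*D) = 9 - (-4)*(-4*D) = 9 - 16*D)
1/P(-4, c) = 1/(9 - 16*5) = 1/(9 - 80) = 1/(-71) = -1/71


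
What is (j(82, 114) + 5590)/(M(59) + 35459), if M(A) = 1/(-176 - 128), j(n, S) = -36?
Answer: 1688416/10779535 ≈ 0.15663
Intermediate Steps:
M(A) = -1/304 (M(A) = 1/(-304) = -1/304)
(j(82, 114) + 5590)/(M(59) + 35459) = (-36 + 5590)/(-1/304 + 35459) = 5554/(10779535/304) = 5554*(304/10779535) = 1688416/10779535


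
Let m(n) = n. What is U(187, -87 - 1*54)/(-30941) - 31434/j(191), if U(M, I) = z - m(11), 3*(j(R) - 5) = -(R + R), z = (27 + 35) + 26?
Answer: 2917769923/11355347 ≈ 256.95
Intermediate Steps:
z = 88 (z = 62 + 26 = 88)
j(R) = 5 - 2*R/3 (j(R) = 5 + (-(R + R))/3 = 5 + (-2*R)/3 = 5 - 2*R/3)
U(M, I) = 77 (U(M, I) = 88 - 1*11 = 88 - 11 = 77)
U(187, -87 - 1*54)/(-30941) - 31434/j(191) = 77/(-30941) - 31434/(5 - 2/3*191) = 77*(-1/30941) - 31434/(5 - 382/3) = -77/30941 - 31434/(-367/3) = -77/30941 - 31434*(-3/367) = -77/30941 + 94302/367 = 2917769923/11355347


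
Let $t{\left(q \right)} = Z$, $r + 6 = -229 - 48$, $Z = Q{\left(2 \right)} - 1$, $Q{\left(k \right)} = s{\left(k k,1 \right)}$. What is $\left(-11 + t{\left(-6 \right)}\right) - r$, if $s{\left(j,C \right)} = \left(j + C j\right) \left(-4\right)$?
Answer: $239$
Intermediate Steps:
$s{\left(j,C \right)} = - 4 j - 4 C j$
$Q{\left(k \right)} = - 8 k^{2}$ ($Q{\left(k \right)} = - 4 k k \left(1 + 1\right) = \left(-4\right) k^{2} \cdot 2 = - 8 k^{2}$)
$Z = -33$ ($Z = - 8 \cdot 2^{2} - 1 = \left(-8\right) 4 - 1 = -32 - 1 = -33$)
$r = -283$ ($r = -6 - 277 = -283$)
$t{\left(q \right)} = -33$
$\left(-11 + t{\left(-6 \right)}\right) - r = \left(-11 - 33\right) - -283 = -44 + 283 = 239$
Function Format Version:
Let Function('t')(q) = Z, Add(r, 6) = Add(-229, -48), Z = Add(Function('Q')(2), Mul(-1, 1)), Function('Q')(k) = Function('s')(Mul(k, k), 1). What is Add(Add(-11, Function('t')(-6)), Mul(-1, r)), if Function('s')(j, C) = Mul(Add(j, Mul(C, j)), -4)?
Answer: 239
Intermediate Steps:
Function('s')(j, C) = Add(Mul(-4, j), Mul(-4, C, j))
Function('Q')(k) = Mul(-8, Pow(k, 2)) (Function('Q')(k) = Mul(-4, Mul(k, k), Add(1, 1)) = Mul(-4, Pow(k, 2), 2) = Mul(-8, Pow(k, 2)))
Z = -33 (Z = Add(Mul(-8, Pow(2, 2)), Mul(-1, 1)) = Add(Mul(-8, 4), -1) = Add(-32, -1) = -33)
r = -283 (r = Add(-6, Add(-229, -48)) = Add(-6, -277) = -283)
Function('t')(q) = -33
Add(Add(-11, Function('t')(-6)), Mul(-1, r)) = Add(Add(-11, -33), Mul(-1, -283)) = Add(-44, 283) = 239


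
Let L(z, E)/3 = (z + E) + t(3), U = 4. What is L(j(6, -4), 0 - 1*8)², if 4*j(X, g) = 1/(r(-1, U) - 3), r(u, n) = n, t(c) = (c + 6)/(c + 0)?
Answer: 3249/16 ≈ 203.06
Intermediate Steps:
t(c) = (6 + c)/c
j(X, g) = ¼ (j(X, g) = 1/(4*(4 - 3)) = (¼)/1 = (¼)*1 = ¼)
L(z, E) = 9 + 3*E + 3*z (L(z, E) = 3*((z + E) + (6 + 3)/3) = 3*((E + z) + (⅓)*9) = 3*((E + z) + 3) = 3*(3 + E + z) = 9 + 3*E + 3*z)
L(j(6, -4), 0 - 1*8)² = (9 + 3*(0 - 1*8) + 3*(¼))² = (9 + 3*(0 - 8) + ¾)² = (9 + 3*(-8) + ¾)² = (9 - 24 + ¾)² = (-57/4)² = 3249/16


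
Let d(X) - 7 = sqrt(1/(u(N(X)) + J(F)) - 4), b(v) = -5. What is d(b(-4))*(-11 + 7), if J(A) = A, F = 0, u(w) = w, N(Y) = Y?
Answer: -28 - 4*I*sqrt(105)/5 ≈ -28.0 - 8.1976*I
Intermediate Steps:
d(X) = 7 + sqrt(-4 + 1/X) (d(X) = 7 + sqrt(1/(X + 0) - 4) = 7 + sqrt(1/X - 4) = 7 + sqrt(-4 + 1/X))
d(b(-4))*(-11 + 7) = (7 + sqrt(-4 + 1/(-5)))*(-11 + 7) = (7 + sqrt(-4 - 1/5))*(-4) = (7 + sqrt(-21/5))*(-4) = (7 + I*sqrt(105)/5)*(-4) = -28 - 4*I*sqrt(105)/5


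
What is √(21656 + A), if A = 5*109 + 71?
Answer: 16*√87 ≈ 149.24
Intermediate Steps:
A = 616 (A = 545 + 71 = 616)
√(21656 + A) = √(21656 + 616) = √22272 = 16*√87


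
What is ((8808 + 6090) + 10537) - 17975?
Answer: 7460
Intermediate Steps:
((8808 + 6090) + 10537) - 17975 = (14898 + 10537) - 17975 = 25435 - 17975 = 7460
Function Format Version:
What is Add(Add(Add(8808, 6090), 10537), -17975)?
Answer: 7460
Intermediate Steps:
Add(Add(Add(8808, 6090), 10537), -17975) = Add(Add(14898, 10537), -17975) = Add(25435, -17975) = 7460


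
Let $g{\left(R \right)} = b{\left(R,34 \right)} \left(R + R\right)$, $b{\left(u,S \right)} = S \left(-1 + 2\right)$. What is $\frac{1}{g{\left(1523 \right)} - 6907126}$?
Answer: $- \frac{1}{6803562} \approx -1.4698 \cdot 10^{-7}$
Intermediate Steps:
$b{\left(u,S \right)} = S$ ($b{\left(u,S \right)} = S 1 = S$)
$g{\left(R \right)} = 68 R$ ($g{\left(R \right)} = 34 \left(R + R\right) = 34 \cdot 2 R = 68 R$)
$\frac{1}{g{\left(1523 \right)} - 6907126} = \frac{1}{68 \cdot 1523 - 6907126} = \frac{1}{103564 - 6907126} = \frac{1}{-6803562} = - \frac{1}{6803562}$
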